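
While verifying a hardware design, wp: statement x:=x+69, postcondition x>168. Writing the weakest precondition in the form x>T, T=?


Formula: wp(x:=E, P) = P[E/x] (substitute E for x in postcondition)
Step 1: Postcondition: x>168
Step 2: Substitute x+69 for x: x+69>168
Step 3: Solve for x: x > 168-69 = 99

99


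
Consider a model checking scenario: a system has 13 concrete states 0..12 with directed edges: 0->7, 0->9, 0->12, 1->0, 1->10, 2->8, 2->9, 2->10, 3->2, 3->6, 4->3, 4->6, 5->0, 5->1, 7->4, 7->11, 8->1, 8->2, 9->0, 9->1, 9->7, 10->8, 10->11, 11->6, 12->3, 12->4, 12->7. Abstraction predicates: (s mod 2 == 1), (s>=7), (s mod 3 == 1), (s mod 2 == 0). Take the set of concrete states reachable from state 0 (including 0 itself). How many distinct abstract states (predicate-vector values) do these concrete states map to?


BFS from 0:
Concrete reachable: {0, 1, 2, 3, 4, 6, 7, 8, 9, 10, 11, 12}
Abstract via predicates (s mod 2 == 1), (s>=7), (s mod 3 == 1), (s mod 2 == 0):
  (0,0,0,1) <- {0, 2, 6}
  (0,0,1,1) <- {4}
  (0,1,0,1) <- {8, 12}
  (0,1,1,1) <- {10}
  (1,0,0,0) <- {3}
  (1,0,1,0) <- {1}
  (1,1,0,0) <- {9, 11}
  (1,1,1,0) <- {7}
Distinct abstract states = 8

8


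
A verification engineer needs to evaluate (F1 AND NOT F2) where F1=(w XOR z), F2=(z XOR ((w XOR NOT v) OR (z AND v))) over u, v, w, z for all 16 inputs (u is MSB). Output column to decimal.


F1 = (w XOR z)
F2 = (z XOR ((w XOR NOT v) OR (z AND v)))
Counterexample to F1=>F2 is where F1=1 and F2=0.
Evaluate each row (bits = u,v,w,z, MSB first):
  row 0 [0000]: F1=0 F2=1 -> F1&~F2 -> 0
  row 1 [0001]: F1=1 F2=0 -> F1&~F2 -> 1
  row 2 [0010]: F1=1 F2=0 -> F1&~F2 -> 1
  row 3 [0011]: F1=0 F2=1 -> F1&~F2 -> 0
  row 4 [0100]: F1=0 F2=0 -> F1&~F2 -> 0
  row 5 [0101]: F1=1 F2=0 -> F1&~F2 -> 1
  row 6 [0110]: F1=1 F2=1 -> F1&~F2 -> 0
  row 7 [0111]: F1=0 F2=0 -> F1&~F2 -> 0
  row 8 [1000]: F1=0 F2=1 -> F1&~F2 -> 0
  row 9 [1001]: F1=1 F2=0 -> F1&~F2 -> 1
  row 10 [1010]: F1=1 F2=0 -> F1&~F2 -> 1
  row 11 [1011]: F1=0 F2=1 -> F1&~F2 -> 0
  row 12 [1100]: F1=0 F2=0 -> F1&~F2 -> 0
  row 13 [1101]: F1=1 F2=0 -> F1&~F2 -> 1
  row 14 [1110]: F1=1 F2=1 -> F1&~F2 -> 0
  row 15 [1111]: F1=0 F2=0 -> F1&~F2 -> 0
Full result column, 4 rows per line (u,v fixed per line; w,z runs 00..11 left to right):
  rows 0-3 [u,v=00]: 0110  = hex 6
  rows 4-7 [u,v=01]: 0100  = hex 4
  rows 8-11 [u,v=10]: 0110  = hex 6
  rows 12-15 [u,v=11]: 0100  = hex 4
Counterexample vector (row 0 .. row 15) = 0110010001100100
Output column grouped in 4s = 0110 0100 0110 0100 = 0x6464
Convert to decimal digit by digit (value = value*16 + digit):
  6 -> 6
  6*16 + 4 = 100
  100*16 + 6 = 1606
  1606*16 + 4 = 25700
Decimal = 25700

25700


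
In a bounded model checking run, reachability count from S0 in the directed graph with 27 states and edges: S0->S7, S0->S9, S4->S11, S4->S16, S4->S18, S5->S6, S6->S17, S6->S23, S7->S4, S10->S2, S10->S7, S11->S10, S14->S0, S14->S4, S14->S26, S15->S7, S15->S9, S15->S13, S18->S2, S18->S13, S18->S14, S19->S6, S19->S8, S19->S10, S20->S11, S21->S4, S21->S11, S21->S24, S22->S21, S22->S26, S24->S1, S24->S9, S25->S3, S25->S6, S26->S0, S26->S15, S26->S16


BFS from S0:
  layer 0: {S0}
  layer 1: {S7, S9}
  layer 2: {S4}
  layer 3: {S11, S16, S18}
  layer 4: {S2, S10, S13, S14}
  layer 5: {S26}
  layer 6: {S15}
Reachable set: {S0, S2, S4, S7, S9, S10, S11, S13, S14, S15, S16, S18, S26}
Count = 13

13


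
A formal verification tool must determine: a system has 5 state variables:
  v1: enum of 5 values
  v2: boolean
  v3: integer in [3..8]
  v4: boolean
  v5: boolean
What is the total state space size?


State space = product of domain sizes of all variables.
Domain sizes:
  v1 (enum of 5 values): 5
  v2 (boolean): 2
  v3 (integer in [3..8]): 6
  v4 (boolean): 2
  v5 (boolean): 2
Product = 5 * 2 * 6 * 2 * 2 = 240

240


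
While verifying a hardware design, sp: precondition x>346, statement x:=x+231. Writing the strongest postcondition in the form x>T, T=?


Formula: sp(P, x:=E) = exists old_x. (x = E[old_x/x]) AND P[old_x/x] (old_x is the value of x before the assignment; eliminate old_x by solving x = E[old_x/x] for old_x)
Step 1: Precondition P: x>346, i.e. old_x > 346
Step 2: Assignment gives x = old_x + 231, so old_x = x - 231
Step 3: Substitute into P: x - 231 > 346
Step 4: Simplify: x > 346+231 = 577

577


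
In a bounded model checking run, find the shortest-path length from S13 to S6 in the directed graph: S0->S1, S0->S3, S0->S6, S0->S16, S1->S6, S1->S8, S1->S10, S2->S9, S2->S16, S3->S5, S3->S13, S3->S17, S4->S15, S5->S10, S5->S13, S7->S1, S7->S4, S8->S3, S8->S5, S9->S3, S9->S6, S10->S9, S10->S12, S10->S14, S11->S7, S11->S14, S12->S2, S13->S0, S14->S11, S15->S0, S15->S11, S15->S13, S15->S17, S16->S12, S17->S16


BFS layer-by-layer from S13:
  dist 0: {S13}
  dist 1: {S0}
  dist 2: {S1, S3, S6, S16}
  -> S6 reached at distance 2
Shortest path length = 2

2


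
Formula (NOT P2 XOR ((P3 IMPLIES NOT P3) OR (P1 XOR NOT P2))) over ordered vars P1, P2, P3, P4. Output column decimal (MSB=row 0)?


Formula: (NOT P2 XOR ((P3 IMPLIES NOT P3) OR (P1 XOR NOT P2))) over P1, P2, P3, P4 (16 rows)
Evaluate each row (bits = P1,P2,P3,P4, MSB first):
  row 0 [0000]: (NOT 0 XOR ((0 IMPLIES NOT 0) OR (0 XOR NOT 0))) -> 0
  row 1 [0001]: (NOT 0 XOR ((0 IMPLIES NOT 0) OR (0 XOR NOT 0))) -> 0
  row 2 [0010]: (NOT 0 XOR ((1 IMPLIES NOT 1) OR (0 XOR NOT 0))) -> 0
  row 3 [0011]: (NOT 0 XOR ((1 IMPLIES NOT 1) OR (0 XOR NOT 0))) -> 0
  row 4 [0100]: (NOT 1 XOR ((0 IMPLIES NOT 0) OR (0 XOR NOT 1))) -> 1
  row 5 [0101]: (NOT 1 XOR ((0 IMPLIES NOT 0) OR (0 XOR NOT 1))) -> 1
  row 6 [0110]: (NOT 1 XOR ((1 IMPLIES NOT 1) OR (0 XOR NOT 1))) -> 0
  row 7 [0111]: (NOT 1 XOR ((1 IMPLIES NOT 1) OR (0 XOR NOT 1))) -> 0
  row 8 [1000]: (NOT 0 XOR ((0 IMPLIES NOT 0) OR (1 XOR NOT 0))) -> 0
  row 9 [1001]: (NOT 0 XOR ((0 IMPLIES NOT 0) OR (1 XOR NOT 0))) -> 0
  row 10 [1010]: (NOT 0 XOR ((1 IMPLIES NOT 1) OR (1 XOR NOT 0))) -> 1
  row 11 [1011]: (NOT 0 XOR ((1 IMPLIES NOT 1) OR (1 XOR NOT 0))) -> 1
  row 12 [1100]: (NOT 1 XOR ((0 IMPLIES NOT 0) OR (1 XOR NOT 1))) -> 1
  row 13 [1101]: (NOT 1 XOR ((0 IMPLIES NOT 0) OR (1 XOR NOT 1))) -> 1
  row 14 [1110]: (NOT 1 XOR ((1 IMPLIES NOT 1) OR (1 XOR NOT 1))) -> 1
  row 15 [1111]: (NOT 1 XOR ((1 IMPLIES NOT 1) OR (1 XOR NOT 1))) -> 1
Full result column, 4 rows per line (P1,P2 fixed per line; P3,P4 runs 00..11 left to right):
  rows 0-3 [P1,P2=00]: 0000  = hex 0
  rows 4-7 [P1,P2=01]: 1100  = hex C
  rows 8-11 [P1,P2=10]: 0011  = hex 3
  rows 12-15 [P1,P2=11]: 1111  = hex F
Output column (row 0 .. row 15) = 0000110000111111
Output column grouped in 4s = 0000 1100 0011 1111 = 0x0C3F
Convert to decimal digit by digit (value = value*16 + digit):
  0 -> 0
  0*16 + 12 (C) = 12
  12*16 + 3 = 195
  195*16 + 15 (F) = 3135
Decimal = 3135

3135


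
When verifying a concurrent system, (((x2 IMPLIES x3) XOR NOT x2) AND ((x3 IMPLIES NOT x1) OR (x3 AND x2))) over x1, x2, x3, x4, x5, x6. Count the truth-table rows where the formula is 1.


Formula: (((x2 IMPLIES x3) XOR NOT x2) AND ((x3 IMPLIES NOT x1) OR (x3 AND x2))) over 6 vars (64 rows)
Evaluate each row (x1, x2, x3, x4, x5, x6 as bits, MSB first):
  row 0 [000000]: (((0 IMPLIES 0) XOR NOT 0) AND ((0 IMPLIES NOT 0) OR (0 AND 0))) -> 0
  row 1 [000001]: (((0 IMPLIES 0) XOR NOT 0) AND ((0 IMPLIES NOT 0) OR (0 AND 0))) -> 0
  row 2 [000010]: (((0 IMPLIES 0) XOR NOT 0) AND ((0 IMPLIES NOT 0) OR (0 AND 0))) -> 0
  row 3 [000011]: (((0 IMPLIES 0) XOR NOT 0) AND ((0 IMPLIES NOT 0) OR (0 AND 0))) -> 0
  row 4 [000100]: (((0 IMPLIES 0) XOR NOT 0) AND ((0 IMPLIES NOT 0) OR (0 AND 0))) -> 0
  (every remaining row is evaluated the same way; all 64 results are listed next)
Full result column, 8 rows per line (x1,x2,x3 fixed per line; x4,x5,x6 runs 000..111 left to right):
  rows 0-7 [x1,x2,x3=000]: 00000000  (ones: 0)
  rows 8-15 [x1,x2,x3=001]: 00000000  (ones: 0)
  rows 16-23 [x1,x2,x3=010]: 00000000  (ones: 0)
  rows 24-31 [x1,x2,x3=011]: 11111111  (ones: 8)
  rows 32-39 [x1,x2,x3=100]: 00000000  (ones: 0)
  rows 40-47 [x1,x2,x3=101]: 00000000  (ones: 0)
  rows 48-55 [x1,x2,x3=110]: 00000000  (ones: 0)
  rows 56-63 [x1,x2,x3=111]: 11111111  (ones: 8)
Count of 1-rows = 0+0+0+8+0+0+0+8 = 16

16


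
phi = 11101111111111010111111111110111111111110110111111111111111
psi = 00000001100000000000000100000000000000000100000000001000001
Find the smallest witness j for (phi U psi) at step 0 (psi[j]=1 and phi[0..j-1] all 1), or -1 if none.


(phi U psi) at 0: need smallest j with psi[j]=1 and phi[i]=1 for all i in [0,j).
Scan from step 0:
  step 0: phi=1, psi=0 -> continue
  step 1: phi=1, psi=0 -> continue
  step 2: phi=1, psi=0 -> continue
  step 3: phi=0 -> phi-prefix broken from here
  step 7: psi=1 but phi already failed -> not a witness
  step 8: psi=1 but phi already failed -> not a witness
  step 23: psi=1 but phi already failed -> not a witness
  step 41: psi=1 but phi already failed -> not a witness
  step 52: psi=1 but phi already failed -> not a witness
  step 58: psi=1 but phi already failed -> not a witness
  end of trace: no witness -> -1
Witness step = -1

-1


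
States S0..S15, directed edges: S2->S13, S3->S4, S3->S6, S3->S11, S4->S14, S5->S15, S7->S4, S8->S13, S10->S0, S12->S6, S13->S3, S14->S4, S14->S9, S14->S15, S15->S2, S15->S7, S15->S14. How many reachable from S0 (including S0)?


BFS from S0:
  layer 0: {S0}
Reachable set: {S0}
Count = 1

1


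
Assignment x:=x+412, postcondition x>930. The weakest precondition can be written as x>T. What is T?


Formula: wp(x:=E, P) = P[E/x] (substitute E for x in postcondition)
Step 1: Postcondition: x>930
Step 2: Substitute x+412 for x: x+412>930
Step 3: Solve for x: x > 930-412 = 518

518


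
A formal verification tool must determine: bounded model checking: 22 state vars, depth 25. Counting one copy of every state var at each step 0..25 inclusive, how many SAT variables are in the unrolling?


BMC unrolls to depth k, creating one copy of each state var for steps 0..k.
Step count = 25 + 1 = 26 (steps 0 through 25)
Vars per step = 22
Total = 22 * 26 = 572

572


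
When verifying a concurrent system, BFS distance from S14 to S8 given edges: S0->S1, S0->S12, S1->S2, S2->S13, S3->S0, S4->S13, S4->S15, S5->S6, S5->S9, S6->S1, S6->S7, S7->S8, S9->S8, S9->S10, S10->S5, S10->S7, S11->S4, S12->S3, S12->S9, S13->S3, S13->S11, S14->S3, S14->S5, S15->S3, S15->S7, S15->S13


BFS layer-by-layer from S14:
  dist 0: {S14}
  dist 1: {S3, S5}
  dist 2: {S0, S6, S9}
  dist 3: {S1, S7, S8, S10, S12}
  -> S8 reached at distance 3
Shortest path length = 3

3


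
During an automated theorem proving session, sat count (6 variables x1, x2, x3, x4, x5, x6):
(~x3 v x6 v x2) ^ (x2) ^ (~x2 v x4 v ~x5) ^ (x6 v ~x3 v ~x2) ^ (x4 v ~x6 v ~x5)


CNF with 5 clauses over 6 vars (64 assignments).
An assignment satisfies CNF iff every clause has >=1 true literal.
Check each row (bits = x1,x2,x3,x4,x5,x6; clause T/F shown):
  row 0 [000000]: clauses=TFTTT -> 0
  row 1 [000001]: clauses=TFTTT -> 0
  row 2 [000010]: clauses=TFTTT -> 0
  row 3 [000011]: clauses=TFTTF -> 0
  row 4 [000100]: clauses=TFTTT -> 0
  (every remaining row is evaluated the same way; all 64 results are listed next)
Full result column, 8 rows per line (x1,x2,x3 fixed per line; x4,x5,x6 runs 000..111 left to right):
  rows 0-7 [x1,x2,x3=000]: 00000000  (ones: 0)
  rows 8-15 [x1,x2,x3=001]: 00000000  (ones: 0)
  rows 16-23 [x1,x2,x3=010]: 11001111  (ones: 6)
  rows 24-31 [x1,x2,x3=011]: 01000101  (ones: 3)
  rows 32-39 [x1,x2,x3=100]: 00000000  (ones: 0)
  rows 40-47 [x1,x2,x3=101]: 00000000  (ones: 0)
  rows 48-55 [x1,x2,x3=110]: 11001111  (ones: 6)
  rows 56-63 [x1,x2,x3=111]: 01000101  (ones: 3)
Satisfying assignments = 0+0+6+3+0+0+6+3 = 18

18


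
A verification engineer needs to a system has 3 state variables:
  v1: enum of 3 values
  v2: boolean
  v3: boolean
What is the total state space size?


State space = product of domain sizes of all variables.
Domain sizes:
  v1 (enum of 3 values): 3
  v2 (boolean): 2
  v3 (boolean): 2
Product = 3 * 2 * 2 = 12

12


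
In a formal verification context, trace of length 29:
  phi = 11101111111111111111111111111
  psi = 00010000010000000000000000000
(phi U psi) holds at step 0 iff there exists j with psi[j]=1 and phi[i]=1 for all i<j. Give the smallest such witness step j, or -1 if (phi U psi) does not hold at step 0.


(phi U psi) at 0: need smallest j with psi[j]=1 and phi[i]=1 for all i in [0,j).
Scan from step 0:
  step 0: phi=1, psi=0 -> continue
  step 1: phi=1, psi=0 -> continue
  step 2: phi=1, psi=0 -> continue
  step 3: psi=1 and phi held for [0,3) -> witness found
Witness step = 3

3


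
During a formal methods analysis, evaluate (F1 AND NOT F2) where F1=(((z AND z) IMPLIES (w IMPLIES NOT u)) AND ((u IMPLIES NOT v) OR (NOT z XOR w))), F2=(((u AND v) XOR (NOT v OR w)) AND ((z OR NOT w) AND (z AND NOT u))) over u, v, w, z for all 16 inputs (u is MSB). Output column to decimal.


F1 = (((z AND z) IMPLIES (w IMPLIES NOT u)) AND ((u IMPLIES NOT v) OR (NOT z XOR w)))
F2 = (((u AND v) XOR (NOT v OR w)) AND ((z OR NOT w) AND (z AND NOT u)))
Counterexample to F1=>F2 is where F1=1 and F2=0.
Evaluate each row (bits = u,v,w,z, MSB first):
  row 0 [0000]: F1=1 F2=0 -> F1&~F2 -> 1
  row 1 [0001]: F1=1 F2=1 -> F1&~F2 -> 0
  row 2 [0010]: F1=1 F2=0 -> F1&~F2 -> 1
  row 3 [0011]: F1=1 F2=1 -> F1&~F2 -> 0
  row 4 [0100]: F1=1 F2=0 -> F1&~F2 -> 1
  row 5 [0101]: F1=1 F2=0 -> F1&~F2 -> 1
  row 6 [0110]: F1=1 F2=0 -> F1&~F2 -> 1
  row 7 [0111]: F1=1 F2=1 -> F1&~F2 -> 0
  row 8 [1000]: F1=1 F2=0 -> F1&~F2 -> 1
  row 9 [1001]: F1=1 F2=0 -> F1&~F2 -> 1
  row 10 [1010]: F1=1 F2=0 -> F1&~F2 -> 1
  row 11 [1011]: F1=0 F2=0 -> F1&~F2 -> 0
  row 12 [1100]: F1=1 F2=0 -> F1&~F2 -> 1
  row 13 [1101]: F1=0 F2=0 -> F1&~F2 -> 0
  row 14 [1110]: F1=0 F2=0 -> F1&~F2 -> 0
  row 15 [1111]: F1=0 F2=0 -> F1&~F2 -> 0
Full result column, 4 rows per line (u,v fixed per line; w,z runs 00..11 left to right):
  rows 0-3 [u,v=00]: 1010  = hex A
  rows 4-7 [u,v=01]: 1110  = hex E
  rows 8-11 [u,v=10]: 1110  = hex E
  rows 12-15 [u,v=11]: 1000  = hex 8
Counterexample vector (row 0 .. row 15) = 1010111011101000
Output column grouped in 4s = 1010 1110 1110 1000 = 0xAEE8
Convert to decimal digit by digit (value = value*16 + digit):
  A -> 10
  10*16 + 14 (E) = 174
  174*16 + 14 (E) = 2798
  2798*16 + 8 = 44776
Decimal = 44776

44776


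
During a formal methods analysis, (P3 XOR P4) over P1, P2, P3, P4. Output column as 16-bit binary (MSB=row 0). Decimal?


Formula: (P3 XOR P4) over P1, P2, P3, P4 (16 rows)
Evaluate each row (bits = P1,P2,P3,P4, MSB first):
  row 0 [0000]: (0 XOR 0) -> 0
  row 1 [0001]: (0 XOR 1) -> 1
  row 2 [0010]: (1 XOR 0) -> 1
  row 3 [0011]: (1 XOR 1) -> 0
  row 4 [0100]: (0 XOR 0) -> 0
  row 5 [0101]: (0 XOR 1) -> 1
  row 6 [0110]: (1 XOR 0) -> 1
  row 7 [0111]: (1 XOR 1) -> 0
  row 8 [1000]: (0 XOR 0) -> 0
  row 9 [1001]: (0 XOR 1) -> 1
  row 10 [1010]: (1 XOR 0) -> 1
  row 11 [1011]: (1 XOR 1) -> 0
  row 12 [1100]: (0 XOR 0) -> 0
  row 13 [1101]: (0 XOR 1) -> 1
  row 14 [1110]: (1 XOR 0) -> 1
  row 15 [1111]: (1 XOR 1) -> 0
Full result column, 4 rows per line (P1,P2 fixed per line; P3,P4 runs 00..11 left to right):
  rows 0-3 [P1,P2=00]: 0110  = hex 6
  rows 4-7 [P1,P2=01]: 0110  = hex 6
  rows 8-11 [P1,P2=10]: 0110  = hex 6
  rows 12-15 [P1,P2=11]: 0110  = hex 6
Output column (row 0 .. row 15) = 0110011001100110
Output column grouped in 4s = 0110 0110 0110 0110 = 0x6666
Convert to decimal digit by digit (value = value*16 + digit):
  6 -> 6
  6*16 + 6 = 102
  102*16 + 6 = 1638
  1638*16 + 6 = 26214
Decimal = 26214

26214


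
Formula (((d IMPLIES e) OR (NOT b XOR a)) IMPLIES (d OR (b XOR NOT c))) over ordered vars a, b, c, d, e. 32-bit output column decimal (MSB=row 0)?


Formula: (((d IMPLIES e) OR (NOT b XOR a)) IMPLIES (d OR (b XOR NOT c))) over a, b, c, d, e (32 rows)
Evaluate each row (bits = a,b,c,d,e, MSB first):
  row 0 [00000]: (((0 IMPLIES 0) OR (NOT 0 XOR 0)) IMPLIES (0 OR (0 XOR NOT 0))) -> 1
  row 1 [00001]: (((0 IMPLIES 1) OR (NOT 0 XOR 0)) IMPLIES (0 OR (0 XOR NOT 0))) -> 1
  row 2 [00010]: (((1 IMPLIES 0) OR (NOT 0 XOR 0)) IMPLIES (1 OR (0 XOR NOT 0))) -> 1
  row 3 [00011]: (((1 IMPLIES 1) OR (NOT 0 XOR 0)) IMPLIES (1 OR (0 XOR NOT 0))) -> 1
  row 4 [00100]: (((0 IMPLIES 0) OR (NOT 0 XOR 0)) IMPLIES (0 OR (0 XOR NOT 1))) -> 0
  row 5 [00101]: (((0 IMPLIES 1) OR (NOT 0 XOR 0)) IMPLIES (0 OR (0 XOR NOT 1))) -> 0
  row 6 [00110]: (((1 IMPLIES 0) OR (NOT 0 XOR 0)) IMPLIES (1 OR (0 XOR NOT 1))) -> 1
  row 7 [00111]: (((1 IMPLIES 1) OR (NOT 0 XOR 0)) IMPLIES (1 OR (0 XOR NOT 1))) -> 1
  row 8 [01000]: (((0 IMPLIES 0) OR (NOT 1 XOR 0)) IMPLIES (0 OR (1 XOR NOT 0))) -> 0
  row 9 [01001]: (((0 IMPLIES 1) OR (NOT 1 XOR 0)) IMPLIES (0 OR (1 XOR NOT 0))) -> 0
  row 10 [01010]: (((1 IMPLIES 0) OR (NOT 1 XOR 0)) IMPLIES (1 OR (1 XOR NOT 0))) -> 1
  row 11 [01011]: (((1 IMPLIES 1) OR (NOT 1 XOR 0)) IMPLIES (1 OR (1 XOR NOT 0))) -> 1
  row 12 [01100]: (((0 IMPLIES 0) OR (NOT 1 XOR 0)) IMPLIES (0 OR (1 XOR NOT 1))) -> 1
  row 13 [01101]: (((0 IMPLIES 1) OR (NOT 1 XOR 0)) IMPLIES (0 OR (1 XOR NOT 1))) -> 1
  row 14 [01110]: (((1 IMPLIES 0) OR (NOT 1 XOR 0)) IMPLIES (1 OR (1 XOR NOT 1))) -> 1
  row 15 [01111]: (((1 IMPLIES 1) OR (NOT 1 XOR 0)) IMPLIES (1 OR (1 XOR NOT 1))) -> 1
  row 16 [10000]: (((0 IMPLIES 0) OR (NOT 0 XOR 1)) IMPLIES (0 OR (0 XOR NOT 0))) -> 1
  row 17 [10001]: (((0 IMPLIES 1) OR (NOT 0 XOR 1)) IMPLIES (0 OR (0 XOR NOT 0))) -> 1
  row 18 [10010]: (((1 IMPLIES 0) OR (NOT 0 XOR 1)) IMPLIES (1 OR (0 XOR NOT 0))) -> 1
  row 19 [10011]: (((1 IMPLIES 1) OR (NOT 0 XOR 1)) IMPLIES (1 OR (0 XOR NOT 0))) -> 1
  row 20 [10100]: (((0 IMPLIES 0) OR (NOT 0 XOR 1)) IMPLIES (0 OR (0 XOR NOT 1))) -> 0
  row 21 [10101]: (((0 IMPLIES 1) OR (NOT 0 XOR 1)) IMPLIES (0 OR (0 XOR NOT 1))) -> 0
  row 22 [10110]: (((1 IMPLIES 0) OR (NOT 0 XOR 1)) IMPLIES (1 OR (0 XOR NOT 1))) -> 1
  row 23 [10111]: (((1 IMPLIES 1) OR (NOT 0 XOR 1)) IMPLIES (1 OR (0 XOR NOT 1))) -> 1
  row 24 [11000]: (((0 IMPLIES 0) OR (NOT 1 XOR 1)) IMPLIES (0 OR (1 XOR NOT 0))) -> 0
  row 25 [11001]: (((0 IMPLIES 1) OR (NOT 1 XOR 1)) IMPLIES (0 OR (1 XOR NOT 0))) -> 0
  row 26 [11010]: (((1 IMPLIES 0) OR (NOT 1 XOR 1)) IMPLIES (1 OR (1 XOR NOT 0))) -> 1
  row 27 [11011]: (((1 IMPLIES 1) OR (NOT 1 XOR 1)) IMPLIES (1 OR (1 XOR NOT 0))) -> 1
  row 28 [11100]: (((0 IMPLIES 0) OR (NOT 1 XOR 1)) IMPLIES (0 OR (1 XOR NOT 1))) -> 1
  row 29 [11101]: (((0 IMPLIES 1) OR (NOT 1 XOR 1)) IMPLIES (0 OR (1 XOR NOT 1))) -> 1
  row 30 [11110]: (((1 IMPLIES 0) OR (NOT 1 XOR 1)) IMPLIES (1 OR (1 XOR NOT 1))) -> 1
  row 31 [11111]: (((1 IMPLIES 1) OR (NOT 1 XOR 1)) IMPLIES (1 OR (1 XOR NOT 1))) -> 1
Full result column, 4 rows per line (a,b,c fixed per line; d,e runs 00..11 left to right):
  rows 0-3 [a,b,c=000]: 1111  = hex F
  rows 4-7 [a,b,c=001]: 0011  = hex 3
  rows 8-11 [a,b,c=010]: 0011  = hex 3
  rows 12-15 [a,b,c=011]: 1111  = hex F
  rows 16-19 [a,b,c=100]: 1111  = hex F
  rows 20-23 [a,b,c=101]: 0011  = hex 3
  rows 24-27 [a,b,c=110]: 0011  = hex 3
  rows 28-31 [a,b,c=111]: 1111  = hex F
Output column (row 0 .. row 31) = 11110011001111111111001100111111
Output column grouped in 4s = 1111 0011 0011 1111 1111 0011 0011 1111 = 0xF33FF33F
Convert to decimal digit by digit (value = value*16 + digit):
  F -> 15
  15*16 + 3 = 243
  243*16 + 3 = 3891
  3891*16 + 15 (F) = 62271
  62271*16 + 15 (F) = 996351
  996351*16 + 3 = 15941619
  15941619*16 + 3 = 255065907
  255065907*16 + 15 (F) = 4081054527
Decimal = 4081054527

4081054527


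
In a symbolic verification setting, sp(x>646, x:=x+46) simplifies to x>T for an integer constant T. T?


Formula: sp(P, x:=E) = exists old_x. (x = E[old_x/x]) AND P[old_x/x] (old_x is the value of x before the assignment; eliminate old_x by solving x = E[old_x/x] for old_x)
Step 1: Precondition P: x>646, i.e. old_x > 646
Step 2: Assignment gives x = old_x + 46, so old_x = x - 46
Step 3: Substitute into P: x - 46 > 646
Step 4: Simplify: x > 646+46 = 692

692


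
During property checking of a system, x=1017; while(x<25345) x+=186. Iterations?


Step 1: x goes from 1017 toward 25345 by 186; the body runs while x<25345, so iterations = ceil((bound-start)/step)
Step 2: Distance=24328
Step 3: ceil(24328/186)=131

131


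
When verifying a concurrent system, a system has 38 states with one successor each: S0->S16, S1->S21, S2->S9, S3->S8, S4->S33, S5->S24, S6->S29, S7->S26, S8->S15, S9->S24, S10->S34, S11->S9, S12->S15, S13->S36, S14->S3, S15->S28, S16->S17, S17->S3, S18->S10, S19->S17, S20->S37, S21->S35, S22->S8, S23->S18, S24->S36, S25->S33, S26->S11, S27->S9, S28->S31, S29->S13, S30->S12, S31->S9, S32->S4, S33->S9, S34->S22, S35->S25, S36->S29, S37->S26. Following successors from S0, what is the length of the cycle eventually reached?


Trace from S0 until a state repeats:
  S0 -> S16 -> S17 -> S3 -> S8 -> S15 -> S28 -> S31 -> S9 -> S24 -> S36 -> S29 -> S13 -> S36
S36 first seen at step 10, revisited at step 13.
Cycle length = 13 - 10 = 3

3


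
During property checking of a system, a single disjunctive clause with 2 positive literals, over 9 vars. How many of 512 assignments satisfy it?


Step 1: Total=2^9=512
Step 2: Unsat when all 2 false: 2^7=128
Step 3: Sat=512-128=384

384


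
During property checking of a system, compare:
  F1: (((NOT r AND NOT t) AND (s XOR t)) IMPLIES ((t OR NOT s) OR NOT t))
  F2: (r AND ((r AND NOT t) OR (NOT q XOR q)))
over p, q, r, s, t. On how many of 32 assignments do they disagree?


F1 = (((NOT r AND NOT t) AND (s XOR t)) IMPLIES ((t OR NOT s) OR NOT t))
F2 = (r AND ((r AND NOT t) OR (NOT q XOR q)))
Evaluate both on each of 32 rows (bits = p,q,r,s,t):
  row 0 [00000]: F1=1 F2=0 (differ) -> 1
  row 1 [00001]: F1=1 F2=0 (differ) -> 1
  row 2 [00010]: F1=1 F2=0 (differ) -> 1
  row 3 [00011]: F1=1 F2=0 (differ) -> 1
  row 4 [00100]: F1=1 F2=1 -> 0
  row 5 [00101]: F1=1 F2=1 -> 0
  row 6 [00110]: F1=1 F2=1 -> 0
  row 7 [00111]: F1=1 F2=1 -> 0
  row 8 [01000]: F1=1 F2=0 (differ) -> 1
  row 9 [01001]: F1=1 F2=0 (differ) -> 1
  row 10 [01010]: F1=1 F2=0 (differ) -> 1
  row 11 [01011]: F1=1 F2=0 (differ) -> 1
  row 12 [01100]: F1=1 F2=1 -> 0
  row 13 [01101]: F1=1 F2=1 -> 0
  row 14 [01110]: F1=1 F2=1 -> 0
  row 15 [01111]: F1=1 F2=1 -> 0
  row 16 [10000]: F1=1 F2=0 (differ) -> 1
  row 17 [10001]: F1=1 F2=0 (differ) -> 1
  row 18 [10010]: F1=1 F2=0 (differ) -> 1
  row 19 [10011]: F1=1 F2=0 (differ) -> 1
  row 20 [10100]: F1=1 F2=1 -> 0
  row 21 [10101]: F1=1 F2=1 -> 0
  row 22 [10110]: F1=1 F2=1 -> 0
  row 23 [10111]: F1=1 F2=1 -> 0
  row 24 [11000]: F1=1 F2=0 (differ) -> 1
  row 25 [11001]: F1=1 F2=0 (differ) -> 1
  row 26 [11010]: F1=1 F2=0 (differ) -> 1
  row 27 [11011]: F1=1 F2=0 (differ) -> 1
  row 28 [11100]: F1=1 F2=1 -> 0
  row 29 [11101]: F1=1 F2=1 -> 0
  row 30 [11110]: F1=1 F2=1 -> 0
  row 31 [11111]: F1=1 F2=1 -> 0
Full result column, 8 rows per line (p,q fixed per line; r,s,t runs 000..111 left to right):
  rows 0-7 [p,q=00]: 11110000  (ones: 4)
  rows 8-15 [p,q=01]: 11110000  (ones: 4)
  rows 16-23 [p,q=10]: 11110000  (ones: 4)
  rows 24-31 [p,q=11]: 11110000  (ones: 4)
Disagreements = 4+4+4+4 = 16

16


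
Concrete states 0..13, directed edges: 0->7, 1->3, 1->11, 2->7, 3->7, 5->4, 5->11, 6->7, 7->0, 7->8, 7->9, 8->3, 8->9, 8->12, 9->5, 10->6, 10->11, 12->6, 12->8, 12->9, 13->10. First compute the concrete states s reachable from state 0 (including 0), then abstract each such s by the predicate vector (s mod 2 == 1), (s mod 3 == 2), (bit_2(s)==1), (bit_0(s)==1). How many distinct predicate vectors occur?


BFS from 0:
Concrete reachable: {0, 3, 4, 5, 6, 7, 8, 9, 11, 12}
Abstract via predicates (s mod 2 == 1), (s mod 3 == 2), (bit_2(s)==1), (bit_0(s)==1):
  (0,0,0,0) <- {0}
  (0,0,1,0) <- {4, 6, 12}
  (0,1,0,0) <- {8}
  (1,0,0,1) <- {3, 9}
  (1,0,1,1) <- {7}
  (1,1,0,1) <- {11}
  (1,1,1,1) <- {5}
Distinct abstract states = 7

7


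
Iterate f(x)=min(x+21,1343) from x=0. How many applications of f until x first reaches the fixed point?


Step 1: x=0, cap=1343, increment=21
Step 2: x grows by 21 each step until capped at 1343; fixed point is x=1343
Step 3: iterations = ceil(1343/21) = 64

64


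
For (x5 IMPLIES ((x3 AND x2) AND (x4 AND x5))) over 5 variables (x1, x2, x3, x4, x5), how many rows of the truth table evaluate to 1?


Formula: (x5 IMPLIES ((x3 AND x2) AND (x4 AND x5))) over 5 vars (32 rows)
Evaluate each row (x1, x2, x3, x4, x5 as bits, MSB first):
  row 0 [00000]: (0 IMPLIES ((0 AND 0) AND (0 AND 0))) -> 1
  row 1 [00001]: (1 IMPLIES ((0 AND 0) AND (0 AND 1))) -> 0
  row 2 [00010]: (0 IMPLIES ((0 AND 0) AND (1 AND 0))) -> 1
  row 3 [00011]: (1 IMPLIES ((0 AND 0) AND (1 AND 1))) -> 0
  row 4 [00100]: (0 IMPLIES ((1 AND 0) AND (0 AND 0))) -> 1
  row 5 [00101]: (1 IMPLIES ((1 AND 0) AND (0 AND 1))) -> 0
  row 6 [00110]: (0 IMPLIES ((1 AND 0) AND (1 AND 0))) -> 1
  row 7 [00111]: (1 IMPLIES ((1 AND 0) AND (1 AND 1))) -> 0
  row 8 [01000]: (0 IMPLIES ((0 AND 1) AND (0 AND 0))) -> 1
  row 9 [01001]: (1 IMPLIES ((0 AND 1) AND (0 AND 1))) -> 0
  row 10 [01010]: (0 IMPLIES ((0 AND 1) AND (1 AND 0))) -> 1
  row 11 [01011]: (1 IMPLIES ((0 AND 1) AND (1 AND 1))) -> 0
  row 12 [01100]: (0 IMPLIES ((1 AND 1) AND (0 AND 0))) -> 1
  row 13 [01101]: (1 IMPLIES ((1 AND 1) AND (0 AND 1))) -> 0
  row 14 [01110]: (0 IMPLIES ((1 AND 1) AND (1 AND 0))) -> 1
  row 15 [01111]: (1 IMPLIES ((1 AND 1) AND (1 AND 1))) -> 1
  row 16 [10000]: (0 IMPLIES ((0 AND 0) AND (0 AND 0))) -> 1
  row 17 [10001]: (1 IMPLIES ((0 AND 0) AND (0 AND 1))) -> 0
  row 18 [10010]: (0 IMPLIES ((0 AND 0) AND (1 AND 0))) -> 1
  row 19 [10011]: (1 IMPLIES ((0 AND 0) AND (1 AND 1))) -> 0
  row 20 [10100]: (0 IMPLIES ((1 AND 0) AND (0 AND 0))) -> 1
  row 21 [10101]: (1 IMPLIES ((1 AND 0) AND (0 AND 1))) -> 0
  row 22 [10110]: (0 IMPLIES ((1 AND 0) AND (1 AND 0))) -> 1
  row 23 [10111]: (1 IMPLIES ((1 AND 0) AND (1 AND 1))) -> 0
  row 24 [11000]: (0 IMPLIES ((0 AND 1) AND (0 AND 0))) -> 1
  row 25 [11001]: (1 IMPLIES ((0 AND 1) AND (0 AND 1))) -> 0
  row 26 [11010]: (0 IMPLIES ((0 AND 1) AND (1 AND 0))) -> 1
  row 27 [11011]: (1 IMPLIES ((0 AND 1) AND (1 AND 1))) -> 0
  row 28 [11100]: (0 IMPLIES ((1 AND 1) AND (0 AND 0))) -> 1
  row 29 [11101]: (1 IMPLIES ((1 AND 1) AND (0 AND 1))) -> 0
  row 30 [11110]: (0 IMPLIES ((1 AND 1) AND (1 AND 0))) -> 1
  row 31 [11111]: (1 IMPLIES ((1 AND 1) AND (1 AND 1))) -> 1
Full result column, 8 rows per line (x1,x2 fixed per line; x3,x4,x5 runs 000..111 left to right):
  rows 0-7 [x1,x2=00]: 10101010  (ones: 4)
  rows 8-15 [x1,x2=01]: 10101011  (ones: 5)
  rows 16-23 [x1,x2=10]: 10101010  (ones: 4)
  rows 24-31 [x1,x2=11]: 10101011  (ones: 5)
Count of 1-rows = 4+5+4+5 = 18

18


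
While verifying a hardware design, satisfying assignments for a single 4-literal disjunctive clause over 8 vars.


Step 1: Total=2^8=256
Step 2: Unsat when all 4 false: 2^4=16
Step 3: Sat=256-16=240

240


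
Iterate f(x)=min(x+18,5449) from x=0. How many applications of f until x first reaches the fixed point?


Step 1: x=0, cap=5449, increment=18
Step 2: x grows by 18 each step until capped at 5449; fixed point is x=5449
Step 3: iterations = ceil(5449/18) = 303

303


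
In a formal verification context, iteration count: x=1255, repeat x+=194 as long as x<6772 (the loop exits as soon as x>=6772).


Step 1: x goes from 1255 toward 6772 by 194; the body runs while x<6772, so iterations = ceil((bound-start)/step)
Step 2: Distance=5517
Step 3: ceil(5517/194)=29

29


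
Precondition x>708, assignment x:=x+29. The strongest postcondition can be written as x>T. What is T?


Formula: sp(P, x:=E) = exists old_x. (x = E[old_x/x]) AND P[old_x/x] (old_x is the value of x before the assignment; eliminate old_x by solving x = E[old_x/x] for old_x)
Step 1: Precondition P: x>708, i.e. old_x > 708
Step 2: Assignment gives x = old_x + 29, so old_x = x - 29
Step 3: Substitute into P: x - 29 > 708
Step 4: Simplify: x > 708+29 = 737

737


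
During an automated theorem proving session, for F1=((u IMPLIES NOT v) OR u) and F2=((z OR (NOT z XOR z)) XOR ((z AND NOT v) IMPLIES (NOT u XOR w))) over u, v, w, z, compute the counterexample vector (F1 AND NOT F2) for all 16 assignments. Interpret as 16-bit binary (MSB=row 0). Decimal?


F1 = ((u IMPLIES NOT v) OR u)
F2 = ((z OR (NOT z XOR z)) XOR ((z AND NOT v) IMPLIES (NOT u XOR w)))
Counterexample to F1=>F2 is where F1=1 and F2=0.
Evaluate each row (bits = u,v,w,z, MSB first):
  row 0 [0000]: F1=1 F2=0 -> F1&~F2 -> 1
  row 1 [0001]: F1=1 F2=0 -> F1&~F2 -> 1
  row 2 [0010]: F1=1 F2=0 -> F1&~F2 -> 1
  row 3 [0011]: F1=1 F2=1 -> F1&~F2 -> 0
  row 4 [0100]: F1=1 F2=0 -> F1&~F2 -> 1
  row 5 [0101]: F1=1 F2=0 -> F1&~F2 -> 1
  row 6 [0110]: F1=1 F2=0 -> F1&~F2 -> 1
  row 7 [0111]: F1=1 F2=0 -> F1&~F2 -> 1
  row 8 [1000]: F1=1 F2=0 -> F1&~F2 -> 1
  row 9 [1001]: F1=1 F2=1 -> F1&~F2 -> 0
  row 10 [1010]: F1=1 F2=0 -> F1&~F2 -> 1
  row 11 [1011]: F1=1 F2=0 -> F1&~F2 -> 1
  row 12 [1100]: F1=1 F2=0 -> F1&~F2 -> 1
  row 13 [1101]: F1=1 F2=0 -> F1&~F2 -> 1
  row 14 [1110]: F1=1 F2=0 -> F1&~F2 -> 1
  row 15 [1111]: F1=1 F2=0 -> F1&~F2 -> 1
Full result column, 4 rows per line (u,v fixed per line; w,z runs 00..11 left to right):
  rows 0-3 [u,v=00]: 1110  = hex E
  rows 4-7 [u,v=01]: 1111  = hex F
  rows 8-11 [u,v=10]: 1011  = hex B
  rows 12-15 [u,v=11]: 1111  = hex F
Counterexample vector (row 0 .. row 15) = 1110111110111111
Output column grouped in 4s = 1110 1111 1011 1111 = 0xEFBF
Convert to decimal digit by digit (value = value*16 + digit):
  E -> 14
  14*16 + 15 (F) = 239
  239*16 + 11 (B) = 3835
  3835*16 + 15 (F) = 61375
Decimal = 61375

61375


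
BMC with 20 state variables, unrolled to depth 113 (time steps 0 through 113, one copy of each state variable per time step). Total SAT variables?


BMC unrolls to depth k, creating one copy of each state var for steps 0..k.
Step count = 113 + 1 = 114 (steps 0 through 113)
Vars per step = 20
Total = 20 * 114 = 2280

2280


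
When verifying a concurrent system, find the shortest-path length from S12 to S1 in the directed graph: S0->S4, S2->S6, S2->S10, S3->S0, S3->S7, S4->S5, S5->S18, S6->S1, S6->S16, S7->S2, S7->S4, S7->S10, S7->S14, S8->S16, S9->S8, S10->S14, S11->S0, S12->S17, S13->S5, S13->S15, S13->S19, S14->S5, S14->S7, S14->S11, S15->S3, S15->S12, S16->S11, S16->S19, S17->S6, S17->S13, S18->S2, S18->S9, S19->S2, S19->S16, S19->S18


BFS layer-by-layer from S12:
  dist 0: {S12}
  dist 1: {S17}
  dist 2: {S6, S13}
  dist 3: {S1, S5, S15, S16, S19}
  -> S1 reached at distance 3
Shortest path length = 3

3


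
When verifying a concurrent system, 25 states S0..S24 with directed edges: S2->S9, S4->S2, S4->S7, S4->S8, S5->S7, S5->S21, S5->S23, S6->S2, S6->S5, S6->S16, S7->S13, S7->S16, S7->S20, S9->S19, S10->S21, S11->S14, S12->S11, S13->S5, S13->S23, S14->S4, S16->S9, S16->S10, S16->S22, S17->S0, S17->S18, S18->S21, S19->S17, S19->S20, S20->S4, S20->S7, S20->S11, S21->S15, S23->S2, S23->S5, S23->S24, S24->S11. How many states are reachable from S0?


BFS from S0:
  layer 0: {S0}
Reachable set: {S0}
Count = 1

1


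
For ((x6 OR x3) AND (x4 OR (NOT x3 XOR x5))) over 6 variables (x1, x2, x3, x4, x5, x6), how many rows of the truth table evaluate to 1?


Formula: ((x6 OR x3) AND (x4 OR (NOT x3 XOR x5))) over 6 vars (64 rows)
Evaluate each row (x1, x2, x3, x4, x5, x6 as bits, MSB first):
  row 0 [000000]: ((0 OR 0) AND (0 OR (NOT 0 XOR 0))) -> 0
  row 1 [000001]: ((1 OR 0) AND (0 OR (NOT 0 XOR 0))) -> 1
  row 2 [000010]: ((0 OR 0) AND (0 OR (NOT 0 XOR 1))) -> 0
  row 3 [000011]: ((1 OR 0) AND (0 OR (NOT 0 XOR 1))) -> 0
  row 4 [000100]: ((0 OR 0) AND (1 OR (NOT 0 XOR 0))) -> 0
  (every remaining row is evaluated the same way; all 64 results are listed next)
Full result column, 8 rows per line (x1,x2,x3 fixed per line; x4,x5,x6 runs 000..111 left to right):
  rows 0-7 [x1,x2,x3=000]: 01000101  (ones: 3)
  rows 8-15 [x1,x2,x3=001]: 00111111  (ones: 6)
  rows 16-23 [x1,x2,x3=010]: 01000101  (ones: 3)
  rows 24-31 [x1,x2,x3=011]: 00111111  (ones: 6)
  rows 32-39 [x1,x2,x3=100]: 01000101  (ones: 3)
  rows 40-47 [x1,x2,x3=101]: 00111111  (ones: 6)
  rows 48-55 [x1,x2,x3=110]: 01000101  (ones: 3)
  rows 56-63 [x1,x2,x3=111]: 00111111  (ones: 6)
Count of 1-rows = 3+6+3+6+3+6+3+6 = 36

36


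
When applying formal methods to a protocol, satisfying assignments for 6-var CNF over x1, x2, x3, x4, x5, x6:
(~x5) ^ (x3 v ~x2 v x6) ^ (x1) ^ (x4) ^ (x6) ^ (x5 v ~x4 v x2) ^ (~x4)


CNF with 7 clauses over 6 vars (64 assignments).
An assignment satisfies CNF iff every clause has >=1 true literal.
Check each row (bits = x1,x2,x3,x4,x5,x6; clause T/F shown):
  row 0 [000000]: clauses=TTFFFTT -> 0
  row 1 [000001]: clauses=TTFFTTT -> 0
  row 2 [000010]: clauses=FTFFFTT -> 0
  row 3 [000011]: clauses=FTFFTTT -> 0
  row 4 [000100]: clauses=TTFTFFF -> 0
  (every remaining row is evaluated the same way; all 64 results are listed next)
Full result column, 8 rows per line (x1,x2,x3 fixed per line; x4,x5,x6 runs 000..111 left to right):
  rows 0-7 [x1,x2,x3=000]: 00000000  (ones: 0)
  rows 8-15 [x1,x2,x3=001]: 00000000  (ones: 0)
  rows 16-23 [x1,x2,x3=010]: 00000000  (ones: 0)
  rows 24-31 [x1,x2,x3=011]: 00000000  (ones: 0)
  rows 32-39 [x1,x2,x3=100]: 00000000  (ones: 0)
  rows 40-47 [x1,x2,x3=101]: 00000000  (ones: 0)
  rows 48-55 [x1,x2,x3=110]: 00000000  (ones: 0)
  rows 56-63 [x1,x2,x3=111]: 00000000  (ones: 0)
Satisfying assignments = 0+0+0+0+0+0+0+0 = 0

0


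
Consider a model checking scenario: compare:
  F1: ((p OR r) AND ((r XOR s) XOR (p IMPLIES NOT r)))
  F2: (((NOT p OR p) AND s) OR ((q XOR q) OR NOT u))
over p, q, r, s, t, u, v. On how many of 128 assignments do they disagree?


F1 = ((p OR r) AND ((r XOR s) XOR (p IMPLIES NOT r)))
F2 = (((NOT p OR p) AND s) OR ((q XOR q) OR NOT u))
Evaluate both on each of 128 rows (bits = p,q,r,s,t,u,v):
  row 0 [0000000]: F1=0 F2=1 (differ) -> 1
  row 1 [0000001]: F1=0 F2=1 (differ) -> 1
  row 2 [0000010]: F1=0 F2=0 -> 0
  row 3 [0000011]: F1=0 F2=0 -> 0
  row 4 [0000100]: F1=0 F2=1 (differ) -> 1
  (every remaining row is evaluated the same way; all 128 results are listed next)
Full result column, 8 rows per line (p,q,r,s fixed per line; t,u,v runs 000..111 left to right):
  rows 0-7 [p,q,r,s=0000]: 11001100  (ones: 4)
  rows 8-15 [p,q,r,s=0001]: 11111111  (ones: 8)
  rows 16-23 [p,q,r,s=0010]: 11001100  (ones: 4)
  rows 24-31 [p,q,r,s=0011]: 00000000  (ones: 0)
  rows 32-39 [p,q,r,s=0100]: 11001100  (ones: 4)
  rows 40-47 [p,q,r,s=0101]: 11111111  (ones: 8)
  rows 48-55 [p,q,r,s=0110]: 11001100  (ones: 4)
  rows 56-63 [p,q,r,s=0111]: 00000000  (ones: 0)
  rows 64-71 [p,q,r,s=1000]: 00110011  (ones: 4)
  rows 72-79 [p,q,r,s=1001]: 11111111  (ones: 8)
  rows 80-87 [p,q,r,s=1010]: 00110011  (ones: 4)
  rows 88-95 [p,q,r,s=1011]: 11111111  (ones: 8)
  rows 96-103 [p,q,r,s=1100]: 00110011  (ones: 4)
  rows 104-111 [p,q,r,s=1101]: 11111111  (ones: 8)
  rows 112-119 [p,q,r,s=1110]: 00110011  (ones: 4)
  rows 120-127 [p,q,r,s=1111]: 11111111  (ones: 8)
Disagreements = 4+8+4+0+4+8+4+0+4+8+4+8+4+8+4+8 = 80

80


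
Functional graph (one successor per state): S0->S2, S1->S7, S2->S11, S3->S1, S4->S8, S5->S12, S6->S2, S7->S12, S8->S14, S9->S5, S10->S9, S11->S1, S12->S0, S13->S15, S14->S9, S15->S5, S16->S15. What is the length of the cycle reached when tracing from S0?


Trace from S0 until a state repeats:
  S0 -> S2 -> S11 -> S1 -> S7 -> S12 -> S0
S0 first seen at step 0, revisited at step 6.
Cycle length = 6 - 0 = 6

6


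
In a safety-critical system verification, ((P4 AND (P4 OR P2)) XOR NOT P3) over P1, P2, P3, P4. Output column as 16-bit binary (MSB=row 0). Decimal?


Formula: ((P4 AND (P4 OR P2)) XOR NOT P3) over P1, P2, P3, P4 (16 rows)
Evaluate each row (bits = P1,P2,P3,P4, MSB first):
  row 0 [0000]: ((0 AND (0 OR 0)) XOR NOT 0) -> 1
  row 1 [0001]: ((1 AND (1 OR 0)) XOR NOT 0) -> 0
  row 2 [0010]: ((0 AND (0 OR 0)) XOR NOT 1) -> 0
  row 3 [0011]: ((1 AND (1 OR 0)) XOR NOT 1) -> 1
  row 4 [0100]: ((0 AND (0 OR 1)) XOR NOT 0) -> 1
  row 5 [0101]: ((1 AND (1 OR 1)) XOR NOT 0) -> 0
  row 6 [0110]: ((0 AND (0 OR 1)) XOR NOT 1) -> 0
  row 7 [0111]: ((1 AND (1 OR 1)) XOR NOT 1) -> 1
  row 8 [1000]: ((0 AND (0 OR 0)) XOR NOT 0) -> 1
  row 9 [1001]: ((1 AND (1 OR 0)) XOR NOT 0) -> 0
  row 10 [1010]: ((0 AND (0 OR 0)) XOR NOT 1) -> 0
  row 11 [1011]: ((1 AND (1 OR 0)) XOR NOT 1) -> 1
  row 12 [1100]: ((0 AND (0 OR 1)) XOR NOT 0) -> 1
  row 13 [1101]: ((1 AND (1 OR 1)) XOR NOT 0) -> 0
  row 14 [1110]: ((0 AND (0 OR 1)) XOR NOT 1) -> 0
  row 15 [1111]: ((1 AND (1 OR 1)) XOR NOT 1) -> 1
Full result column, 4 rows per line (P1,P2 fixed per line; P3,P4 runs 00..11 left to right):
  rows 0-3 [P1,P2=00]: 1001  = hex 9
  rows 4-7 [P1,P2=01]: 1001  = hex 9
  rows 8-11 [P1,P2=10]: 1001  = hex 9
  rows 12-15 [P1,P2=11]: 1001  = hex 9
Output column (row 0 .. row 15) = 1001100110011001
Output column grouped in 4s = 1001 1001 1001 1001 = 0x9999
Convert to decimal digit by digit (value = value*16 + digit):
  9 -> 9
  9*16 + 9 = 153
  153*16 + 9 = 2457
  2457*16 + 9 = 39321
Decimal = 39321

39321


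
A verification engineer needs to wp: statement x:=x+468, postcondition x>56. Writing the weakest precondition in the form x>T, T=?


Formula: wp(x:=E, P) = P[E/x] (substitute E for x in postcondition)
Step 1: Postcondition: x>56
Step 2: Substitute x+468 for x: x+468>56
Step 3: Solve for x: x > 56-468 = -412

-412


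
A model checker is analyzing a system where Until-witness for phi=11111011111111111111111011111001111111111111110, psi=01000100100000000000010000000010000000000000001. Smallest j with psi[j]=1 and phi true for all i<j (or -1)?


(phi U psi) at 0: need smallest j with psi[j]=1 and phi[i]=1 for all i in [0,j).
Scan from step 0:
  step 0: phi=1, psi=0 -> continue
  step 1: psi=1 and phi held for [0,1) -> witness found
Witness step = 1

1


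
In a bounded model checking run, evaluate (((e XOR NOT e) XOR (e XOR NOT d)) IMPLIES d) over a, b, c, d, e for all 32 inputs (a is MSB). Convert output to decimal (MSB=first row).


Formula: (((e XOR NOT e) XOR (e XOR NOT d)) IMPLIES d) over a, b, c, d, e (32 rows)
Evaluate each row (bits = a,b,c,d,e, MSB first):
  row 0 [00000]: (((0 XOR NOT 0) XOR (0 XOR NOT 0)) IMPLIES 0) -> 1
  row 1 [00001]: (((1 XOR NOT 1) XOR (1 XOR NOT 0)) IMPLIES 0) -> 0
  row 2 [00010]: (((0 XOR NOT 0) XOR (0 XOR NOT 1)) IMPLIES 1) -> 1
  row 3 [00011]: (((1 XOR NOT 1) XOR (1 XOR NOT 1)) IMPLIES 1) -> 1
  row 4 [00100]: (((0 XOR NOT 0) XOR (0 XOR NOT 0)) IMPLIES 0) -> 1
  row 5 [00101]: (((1 XOR NOT 1) XOR (1 XOR NOT 0)) IMPLIES 0) -> 0
  row 6 [00110]: (((0 XOR NOT 0) XOR (0 XOR NOT 1)) IMPLIES 1) -> 1
  row 7 [00111]: (((1 XOR NOT 1) XOR (1 XOR NOT 1)) IMPLIES 1) -> 1
  row 8 [01000]: (((0 XOR NOT 0) XOR (0 XOR NOT 0)) IMPLIES 0) -> 1
  row 9 [01001]: (((1 XOR NOT 1) XOR (1 XOR NOT 0)) IMPLIES 0) -> 0
  row 10 [01010]: (((0 XOR NOT 0) XOR (0 XOR NOT 1)) IMPLIES 1) -> 1
  row 11 [01011]: (((1 XOR NOT 1) XOR (1 XOR NOT 1)) IMPLIES 1) -> 1
  row 12 [01100]: (((0 XOR NOT 0) XOR (0 XOR NOT 0)) IMPLIES 0) -> 1
  row 13 [01101]: (((1 XOR NOT 1) XOR (1 XOR NOT 0)) IMPLIES 0) -> 0
  row 14 [01110]: (((0 XOR NOT 0) XOR (0 XOR NOT 1)) IMPLIES 1) -> 1
  row 15 [01111]: (((1 XOR NOT 1) XOR (1 XOR NOT 1)) IMPLIES 1) -> 1
  row 16 [10000]: (((0 XOR NOT 0) XOR (0 XOR NOT 0)) IMPLIES 0) -> 1
  row 17 [10001]: (((1 XOR NOT 1) XOR (1 XOR NOT 0)) IMPLIES 0) -> 0
  row 18 [10010]: (((0 XOR NOT 0) XOR (0 XOR NOT 1)) IMPLIES 1) -> 1
  row 19 [10011]: (((1 XOR NOT 1) XOR (1 XOR NOT 1)) IMPLIES 1) -> 1
  row 20 [10100]: (((0 XOR NOT 0) XOR (0 XOR NOT 0)) IMPLIES 0) -> 1
  row 21 [10101]: (((1 XOR NOT 1) XOR (1 XOR NOT 0)) IMPLIES 0) -> 0
  row 22 [10110]: (((0 XOR NOT 0) XOR (0 XOR NOT 1)) IMPLIES 1) -> 1
  row 23 [10111]: (((1 XOR NOT 1) XOR (1 XOR NOT 1)) IMPLIES 1) -> 1
  row 24 [11000]: (((0 XOR NOT 0) XOR (0 XOR NOT 0)) IMPLIES 0) -> 1
  row 25 [11001]: (((1 XOR NOT 1) XOR (1 XOR NOT 0)) IMPLIES 0) -> 0
  row 26 [11010]: (((0 XOR NOT 0) XOR (0 XOR NOT 1)) IMPLIES 1) -> 1
  row 27 [11011]: (((1 XOR NOT 1) XOR (1 XOR NOT 1)) IMPLIES 1) -> 1
  row 28 [11100]: (((0 XOR NOT 0) XOR (0 XOR NOT 0)) IMPLIES 0) -> 1
  row 29 [11101]: (((1 XOR NOT 1) XOR (1 XOR NOT 0)) IMPLIES 0) -> 0
  row 30 [11110]: (((0 XOR NOT 0) XOR (0 XOR NOT 1)) IMPLIES 1) -> 1
  row 31 [11111]: (((1 XOR NOT 1) XOR (1 XOR NOT 1)) IMPLIES 1) -> 1
Full result column, 4 rows per line (a,b,c fixed per line; d,e runs 00..11 left to right):
  rows 0-3 [a,b,c=000]: 1011  = hex B
  rows 4-7 [a,b,c=001]: 1011  = hex B
  rows 8-11 [a,b,c=010]: 1011  = hex B
  rows 12-15 [a,b,c=011]: 1011  = hex B
  rows 16-19 [a,b,c=100]: 1011  = hex B
  rows 20-23 [a,b,c=101]: 1011  = hex B
  rows 24-27 [a,b,c=110]: 1011  = hex B
  rows 28-31 [a,b,c=111]: 1011  = hex B
Output column (row 0 .. row 31) = 10111011101110111011101110111011
Output column grouped in 4s = 1011 1011 1011 1011 1011 1011 1011 1011 = 0xBBBBBBBB
Convert to decimal digit by digit (value = value*16 + digit):
  B -> 11
  11*16 + 11 (B) = 187
  187*16 + 11 (B) = 3003
  3003*16 + 11 (B) = 48059
  48059*16 + 11 (B) = 768955
  768955*16 + 11 (B) = 12303291
  12303291*16 + 11 (B) = 196852667
  196852667*16 + 11 (B) = 3149642683
Decimal = 3149642683

3149642683
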